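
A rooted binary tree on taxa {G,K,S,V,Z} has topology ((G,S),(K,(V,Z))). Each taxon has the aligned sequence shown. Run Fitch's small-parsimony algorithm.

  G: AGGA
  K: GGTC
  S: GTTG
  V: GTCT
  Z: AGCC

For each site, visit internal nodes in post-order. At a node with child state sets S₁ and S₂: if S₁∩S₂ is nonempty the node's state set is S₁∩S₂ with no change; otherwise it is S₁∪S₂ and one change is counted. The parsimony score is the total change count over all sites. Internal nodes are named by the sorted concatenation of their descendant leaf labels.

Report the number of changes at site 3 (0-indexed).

3

site 0, node GS: G={A} ∪ S={G} → {A,G} (+1)
site 0, node VZ: V={G} ∪ Z={A} → {A,G} (+1)
site 0, node KVZ: K={G} ∩ VZ={A,G} → {G} (+0)
site 0, node GKSVZ: GS={A,G} ∩ KVZ={G} → {G} (+0)
site 1, node GS: G={G} ∪ S={T} → {G,T} (+1)
site 1, node VZ: V={T} ∪ Z={G} → {G,T} (+1)
site 1, node KVZ: K={G} ∩ VZ={G,T} → {G} (+0)
site 1, node GKSVZ: GS={G,T} ∩ KVZ={G} → {G} (+0)
site 2, node GS: G={G} ∪ S={T} → {G,T} (+1)
site 2, node VZ: V={C} ∩ Z={C} → {C} (+0)
site 2, node KVZ: K={T} ∪ VZ={C} → {C,T} (+1)
site 2, node GKSVZ: GS={G,T} ∩ KVZ={C,T} → {T} (+0)
site 3, node GS: G={A} ∪ S={G} → {A,G} (+1)
site 3, node VZ: V={T} ∪ Z={C} → {C,T} (+1)
site 3, node KVZ: K={C} ∩ VZ={C,T} → {C} (+0)
site 3, node GKSVZ: GS={A,G} ∪ KVZ={C} → {A,C,G} (+1)
per-site changes: [2, 2, 2, 3]; total = 9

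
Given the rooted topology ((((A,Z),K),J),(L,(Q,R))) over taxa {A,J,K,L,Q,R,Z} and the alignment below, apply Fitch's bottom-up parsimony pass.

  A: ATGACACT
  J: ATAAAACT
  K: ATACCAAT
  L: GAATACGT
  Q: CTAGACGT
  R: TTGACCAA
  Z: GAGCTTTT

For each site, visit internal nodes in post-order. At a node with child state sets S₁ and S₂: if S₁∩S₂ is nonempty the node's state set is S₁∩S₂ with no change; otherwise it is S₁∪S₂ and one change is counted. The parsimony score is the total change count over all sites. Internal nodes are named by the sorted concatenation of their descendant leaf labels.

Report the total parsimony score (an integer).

22

site 0, node AZ: A={A} ∪ Z={G} → {A,G} (+1)
site 0, node AKZ: AZ={A,G} ∩ K={A} → {A} (+0)
site 0, node AJKZ: AKZ={A} ∩ J={A} → {A} (+0)
site 0, node QR: Q={C} ∪ R={T} → {C,T} (+1)
site 0, node LQR: L={G} ∪ QR={C,T} → {C,G,T} (+1)
site 0, node AJKLQRZ: AJKZ={A} ∪ LQR={C,G,T} → {A,C,G,T} (+1)
site 1, node AZ: A={T} ∪ Z={A} → {A,T} (+1)
site 1, node AKZ: AZ={A,T} ∩ K={T} → {T} (+0)
site 1, node AJKZ: AKZ={T} ∩ J={T} → {T} (+0)
site 1, node QR: Q={T} ∩ R={T} → {T} (+0)
site 1, node LQR: L={A} ∪ QR={T} → {A,T} (+1)
site 1, node AJKLQRZ: AJKZ={T} ∩ LQR={A,T} → {T} (+0)
site 2, node AZ: A={G} ∩ Z={G} → {G} (+0)
site 2, node AKZ: AZ={G} ∪ K={A} → {A,G} (+1)
site 2, node AJKZ: AKZ={A,G} ∩ J={A} → {A} (+0)
site 2, node QR: Q={A} ∪ R={G} → {A,G} (+1)
site 2, node LQR: L={A} ∩ QR={A,G} → {A} (+0)
site 2, node AJKLQRZ: AJKZ={A} ∩ LQR={A} → {A} (+0)
site 3, node AZ: A={A} ∪ Z={C} → {A,C} (+1)
site 3, node AKZ: AZ={A,C} ∩ K={C} → {C} (+0)
site 3, node AJKZ: AKZ={C} ∪ J={A} → {A,C} (+1)
site 3, node QR: Q={G} ∪ R={A} → {A,G} (+1)
site 3, node LQR: L={T} ∪ QR={A,G} → {A,G,T} (+1)
site 3, node AJKLQRZ: AJKZ={A,C} ∩ LQR={A,G,T} → {A} (+0)
site 4, node AZ: A={C} ∪ Z={T} → {C,T} (+1)
site 4, node AKZ: AZ={C,T} ∩ K={C} → {C} (+0)
site 4, node AJKZ: AKZ={C} ∪ J={A} → {A,C} (+1)
site 4, node QR: Q={A} ∪ R={C} → {A,C} (+1)
site 4, node LQR: L={A} ∩ QR={A,C} → {A} (+0)
site 4, node AJKLQRZ: AJKZ={A,C} ∩ LQR={A} → {A} (+0)
site 5, node AZ: A={A} ∪ Z={T} → {A,T} (+1)
site 5, node AKZ: AZ={A,T} ∩ K={A} → {A} (+0)
site 5, node AJKZ: AKZ={A} ∩ J={A} → {A} (+0)
site 5, node QR: Q={C} ∩ R={C} → {C} (+0)
site 5, node LQR: L={C} ∩ QR={C} → {C} (+0)
site 5, node AJKLQRZ: AJKZ={A} ∪ LQR={C} → {A,C} (+1)
site 6, node AZ: A={C} ∪ Z={T} → {C,T} (+1)
site 6, node AKZ: AZ={C,T} ∪ K={A} → {A,C,T} (+1)
site 6, node AJKZ: AKZ={A,C,T} ∩ J={C} → {C} (+0)
site 6, node QR: Q={G} ∪ R={A} → {A,G} (+1)
site 6, node LQR: L={G} ∩ QR={A,G} → {G} (+0)
site 6, node AJKLQRZ: AJKZ={C} ∪ LQR={G} → {C,G} (+1)
site 7, node AZ: A={T} ∩ Z={T} → {T} (+0)
site 7, node AKZ: AZ={T} ∩ K={T} → {T} (+0)
site 7, node AJKZ: AKZ={T} ∩ J={T} → {T} (+0)
site 7, node QR: Q={T} ∪ R={A} → {A,T} (+1)
site 7, node LQR: L={T} ∩ QR={A,T} → {T} (+0)
site 7, node AJKLQRZ: AJKZ={T} ∩ LQR={T} → {T} (+0)
per-site changes: [4, 2, 2, 4, 3, 2, 4, 1]; total = 22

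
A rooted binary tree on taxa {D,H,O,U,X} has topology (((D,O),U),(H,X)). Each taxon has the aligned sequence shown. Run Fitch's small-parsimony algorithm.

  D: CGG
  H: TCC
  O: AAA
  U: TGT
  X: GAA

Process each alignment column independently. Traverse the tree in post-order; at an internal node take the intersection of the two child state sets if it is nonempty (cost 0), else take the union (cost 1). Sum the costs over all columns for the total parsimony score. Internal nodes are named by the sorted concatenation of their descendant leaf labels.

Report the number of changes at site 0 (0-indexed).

3

DO@0: {C} ∪ {A} = {A,C} (union, +1)
DOU@0: {A,C} ∪ {T} = {A,C,T} (union, +1)
HX@0: {T} ∪ {G} = {G,T} (union, +1)
DHOUX@0: {A,C,T} ∩ {G,T} = {T} (intersection, +0)
DO@1: {G} ∪ {A} = {A,G} (union, +1)
DOU@1: {A,G} ∩ {G} = {G} (intersection, +0)
HX@1: {C} ∪ {A} = {A,C} (union, +1)
DHOUX@1: {G} ∪ {A,C} = {A,C,G} (union, +1)
DO@2: {G} ∪ {A} = {A,G} (union, +1)
DOU@2: {A,G} ∪ {T} = {A,G,T} (union, +1)
HX@2: {C} ∪ {A} = {A,C} (union, +1)
DHOUX@2: {A,G,T} ∩ {A,C} = {A} (intersection, +0)
per-site changes: [3, 3, 3]; total = 9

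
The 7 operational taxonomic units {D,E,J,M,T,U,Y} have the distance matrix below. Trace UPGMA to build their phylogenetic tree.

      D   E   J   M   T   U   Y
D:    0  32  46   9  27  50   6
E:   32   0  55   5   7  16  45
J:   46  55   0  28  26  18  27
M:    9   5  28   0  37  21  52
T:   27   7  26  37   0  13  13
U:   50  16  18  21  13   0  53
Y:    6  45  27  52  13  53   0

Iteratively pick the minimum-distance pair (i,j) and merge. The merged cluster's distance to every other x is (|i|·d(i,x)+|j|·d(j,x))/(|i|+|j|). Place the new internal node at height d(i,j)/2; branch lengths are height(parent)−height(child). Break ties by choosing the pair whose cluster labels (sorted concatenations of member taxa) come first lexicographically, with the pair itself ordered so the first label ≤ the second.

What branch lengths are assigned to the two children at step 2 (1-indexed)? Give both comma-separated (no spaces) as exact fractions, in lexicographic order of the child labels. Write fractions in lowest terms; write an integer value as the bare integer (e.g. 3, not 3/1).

1. join E+M (d=5) ⇒ EM; edges |E|=5/2, |M|=5/2
  updated: d(D,EM)=41/2, d(EM,J)=83/2, d(EM,T)=22, d(EM,U)=37/2, d(EM,Y)=97/2
2. join D+Y (d=6) ⇒ DY; edges |D|=3, |Y|=3
  updated: d(DY,EM)=69/2, d(DY,J)=73/2, d(DY,T)=20, d(DY,U)=103/2
3. join T+U (d=13) ⇒ TU; edges |T|=13/2, |U|=13/2
  updated: d(DY,TU)=143/4, d(EM,TU)=81/4, d(J,TU)=22
4. join EM+TU (d=81/4) ⇒ EMTU; edges |EM|=61/8, |TU|=29/8
  updated: d(DY,EMTU)=281/8, d(EMTU,J)=127/4
5. join EMTU+J (d=127/4) ⇒ EJMTU; edges |EMTU|=23/4, |J|=127/8
  updated: d(DY,EJMTU)=177/5
6. join DY+EJMTU (d=177/5) ⇒ DEJMTUY; edges |DY|=147/10, |EJMTU|=73/40
final tree: ((D:3,Y:3):147/10,(((E:5/2,M:5/2):61/8,(T:13/2,U:13/2):29/8):23/4,J:127/8):73/40)
total length: 367/5

3,3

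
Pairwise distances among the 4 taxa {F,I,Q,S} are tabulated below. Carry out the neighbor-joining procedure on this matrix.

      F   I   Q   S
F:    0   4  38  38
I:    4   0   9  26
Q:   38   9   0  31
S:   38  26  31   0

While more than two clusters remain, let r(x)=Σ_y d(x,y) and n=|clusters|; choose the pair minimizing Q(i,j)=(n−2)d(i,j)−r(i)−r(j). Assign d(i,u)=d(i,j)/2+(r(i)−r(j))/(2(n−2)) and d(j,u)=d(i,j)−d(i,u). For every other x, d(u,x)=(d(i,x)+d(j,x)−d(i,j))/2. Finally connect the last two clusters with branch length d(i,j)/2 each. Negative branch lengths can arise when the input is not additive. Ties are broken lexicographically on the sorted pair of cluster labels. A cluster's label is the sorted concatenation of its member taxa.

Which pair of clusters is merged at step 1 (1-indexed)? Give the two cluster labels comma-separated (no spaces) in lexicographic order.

F,I

iteration 1: select F,I (d=4, Q=-111); attach at lengths (49/4, -33/4); label the merged cluster FI
  updated: d(FI,Q)=43/2, d(FI,S)=30
iteration 2: select FI,Q (d=43/2, Q=-165/2); attach at lengths (41/4, 45/4); label the merged cluster FIQ
  updated: d(FIQ,S)=79/4
iteration 3: select FIQ,S (d=79/4); attach at lengths (79/8, 79/8); label the merged cluster FIQS
final tree: (((F:49/4,I:-33/4):41/4,Q:45/4):79/8,S:79/8)
total length: 181/4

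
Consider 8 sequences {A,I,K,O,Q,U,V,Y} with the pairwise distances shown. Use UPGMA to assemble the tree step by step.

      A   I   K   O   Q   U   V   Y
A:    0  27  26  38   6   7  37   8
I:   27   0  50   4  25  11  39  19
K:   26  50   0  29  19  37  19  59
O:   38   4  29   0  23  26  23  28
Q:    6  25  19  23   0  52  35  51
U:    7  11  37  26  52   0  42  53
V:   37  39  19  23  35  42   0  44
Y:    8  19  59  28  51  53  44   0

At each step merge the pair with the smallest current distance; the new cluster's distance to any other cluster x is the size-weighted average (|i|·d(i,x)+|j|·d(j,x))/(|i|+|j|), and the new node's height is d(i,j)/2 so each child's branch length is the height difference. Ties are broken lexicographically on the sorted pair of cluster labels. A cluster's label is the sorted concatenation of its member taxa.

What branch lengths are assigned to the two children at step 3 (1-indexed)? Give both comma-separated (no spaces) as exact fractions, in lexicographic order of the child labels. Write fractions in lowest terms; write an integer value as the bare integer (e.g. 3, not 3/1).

iteration 1: select I,O (d=4); attach at lengths (2, 2); label the merged cluster IO
  updated: d(A,IO)=65/2, d(IO,K)=79/2, d(IO,Q)=24, d(IO,U)=37/2, d(IO,V)=31, d(IO,Y)=47/2
iteration 2: select A,Q (d=6); attach at lengths (3, 3); label the merged cluster AQ
  updated: d(AQ,IO)=113/4, d(AQ,K)=45/2, d(AQ,U)=59/2, d(AQ,V)=36, d(AQ,Y)=59/2
iteration 3: select IO,U (d=37/2); attach at lengths (29/4, 37/4); label the merged cluster IOU
  updated: d(AQ,IOU)=86/3, d(IOU,K)=116/3, d(IOU,V)=104/3, d(IOU,Y)=100/3
iteration 4: select K,V (d=19); attach at lengths (19/2, 19/2); label the merged cluster KV
  updated: d(AQ,KV)=117/4, d(IOU,KV)=110/3, d(KV,Y)=103/2
iteration 5: select AQ,IOU (d=86/3); attach at lengths (34/3, 61/12); label the merged cluster AIOQU
  updated: d(AIOQU,KV)=337/10, d(AIOQU,Y)=159/5
iteration 6: select AIOQU,Y (d=159/5); attach at lengths (47/30, 159/10); label the merged cluster AIOQUY
  updated: d(AIOQUY,KV)=110/3
iteration 7: select AIOQUY,KV (d=110/3); attach at lengths (73/30, 53/6); label the merged cluster AIKOQUVY
final tree: ((((A:3,Q:3):34/3,((I:2,O:2):29/4,U:37/4):61/12):47/30,Y:159/10):73/30,(K:19/2,V:19/2):53/6)
total length: 1813/20

29/4,37/4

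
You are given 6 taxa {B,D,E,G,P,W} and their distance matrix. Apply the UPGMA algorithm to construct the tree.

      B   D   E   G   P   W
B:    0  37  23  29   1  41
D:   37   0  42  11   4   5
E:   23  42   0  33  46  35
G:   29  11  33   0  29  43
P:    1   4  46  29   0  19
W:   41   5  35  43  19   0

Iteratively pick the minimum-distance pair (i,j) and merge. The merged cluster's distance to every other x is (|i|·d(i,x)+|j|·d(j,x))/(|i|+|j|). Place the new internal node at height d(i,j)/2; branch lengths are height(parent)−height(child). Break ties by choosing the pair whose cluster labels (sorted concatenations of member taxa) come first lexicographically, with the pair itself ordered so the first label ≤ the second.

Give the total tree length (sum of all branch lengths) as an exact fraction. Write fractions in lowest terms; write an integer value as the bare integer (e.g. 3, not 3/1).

2617/40

1. join B+P (d=1) ⇒ BP; edges |B|=1/2, |P|=1/2
  updated: d(BP,D)=41/2, d(BP,E)=69/2, d(BP,G)=29, d(BP,W)=30
2. join D+W (d=5) ⇒ DW; edges |D|=5/2, |W|=5/2
  updated: d(BP,DW)=101/4, d(DW,E)=77/2, d(DW,G)=27
3. join BP+DW (d=101/4) ⇒ BDPW; edges |BP|=97/8, |DW|=81/8
  updated: d(BDPW,E)=73/2, d(BDPW,G)=28
4. join BDPW+G (d=28) ⇒ BDGPW; edges |BDPW|=11/8, |G|=14
  updated: d(BDGPW,E)=179/5
5. join BDGPW+E (d=179/5) ⇒ BDEGPW; edges |BDGPW|=39/10, |E|=179/10
final tree: ((((B:1/2,P:1/2):97/8,(D:5/2,W:5/2):81/8):11/8,G:14):39/10,E:179/10)
total length: 2617/40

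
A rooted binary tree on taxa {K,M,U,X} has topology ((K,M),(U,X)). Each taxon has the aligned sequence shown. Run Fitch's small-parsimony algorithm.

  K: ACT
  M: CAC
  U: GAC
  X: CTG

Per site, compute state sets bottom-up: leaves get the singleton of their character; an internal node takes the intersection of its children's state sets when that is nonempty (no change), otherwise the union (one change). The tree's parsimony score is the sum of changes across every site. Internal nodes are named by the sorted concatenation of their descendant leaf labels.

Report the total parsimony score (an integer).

KM@0: {A} ∪ {C} = {A,C} (union, +1)
UX@0: {G} ∪ {C} = {C,G} (union, +1)
KMUX@0: {A,C} ∩ {C,G} = {C} (intersection, +0)
KM@1: {C} ∪ {A} = {A,C} (union, +1)
UX@1: {A} ∪ {T} = {A,T} (union, +1)
KMUX@1: {A,C} ∩ {A,T} = {A} (intersection, +0)
KM@2: {T} ∪ {C} = {C,T} (union, +1)
UX@2: {C} ∪ {G} = {C,G} (union, +1)
KMUX@2: {C,T} ∩ {C,G} = {C} (intersection, +0)
per-site changes: [2, 2, 2]; total = 6

6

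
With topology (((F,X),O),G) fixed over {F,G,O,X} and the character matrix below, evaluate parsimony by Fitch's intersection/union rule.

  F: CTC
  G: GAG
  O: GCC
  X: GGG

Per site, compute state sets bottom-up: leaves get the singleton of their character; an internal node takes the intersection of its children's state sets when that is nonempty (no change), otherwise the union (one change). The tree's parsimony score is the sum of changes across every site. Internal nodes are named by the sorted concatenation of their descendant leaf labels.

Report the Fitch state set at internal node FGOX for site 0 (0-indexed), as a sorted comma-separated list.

G

site 0, node FX: F={C} ∪ X={G} → {C,G} (+1)
site 0, node FOX: FX={C,G} ∩ O={G} → {G} (+0)
site 0, node FGOX: FOX={G} ∩ G={G} → {G} (+0)
site 1, node FX: F={T} ∪ X={G} → {G,T} (+1)
site 1, node FOX: FX={G,T} ∪ O={C} → {C,G,T} (+1)
site 1, node FGOX: FOX={C,G,T} ∪ G={A} → {A,C,G,T} (+1)
site 2, node FX: F={C} ∪ X={G} → {C,G} (+1)
site 2, node FOX: FX={C,G} ∩ O={C} → {C} (+0)
site 2, node FGOX: FOX={C} ∪ G={G} → {C,G} (+1)
per-site changes: [1, 3, 2]; total = 6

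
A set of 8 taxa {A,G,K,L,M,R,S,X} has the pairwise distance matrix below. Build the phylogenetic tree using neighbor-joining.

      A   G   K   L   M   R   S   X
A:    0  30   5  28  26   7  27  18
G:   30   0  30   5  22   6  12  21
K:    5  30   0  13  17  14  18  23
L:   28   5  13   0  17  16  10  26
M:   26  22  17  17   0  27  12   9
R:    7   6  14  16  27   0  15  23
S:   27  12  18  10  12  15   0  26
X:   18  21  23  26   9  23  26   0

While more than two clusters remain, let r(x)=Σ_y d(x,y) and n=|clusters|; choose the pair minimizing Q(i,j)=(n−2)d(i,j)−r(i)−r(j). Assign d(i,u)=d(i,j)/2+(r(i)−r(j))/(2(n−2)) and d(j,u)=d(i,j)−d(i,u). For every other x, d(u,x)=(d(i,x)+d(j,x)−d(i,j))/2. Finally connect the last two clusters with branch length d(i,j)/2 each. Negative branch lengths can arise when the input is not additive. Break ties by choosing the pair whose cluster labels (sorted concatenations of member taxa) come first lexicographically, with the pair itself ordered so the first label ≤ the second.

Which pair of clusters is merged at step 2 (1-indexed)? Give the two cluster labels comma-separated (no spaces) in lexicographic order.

iteration 1: select A,K (d=5, Q=-231); attach at lengths (17/4, 3/4); label the merged cluster AK
  updated: d(AK,G)=55/2, d(AK,L)=18, d(AK,M)=19, d(AK,R)=8, d(AK,S)=20, d(AK,X)=18
iteration 2: select M,X (d=9, Q=-184); attach at lengths (14/5, 31/5); label the merged cluster MX
  updated: d(AK,MX)=14, d(G,MX)=17, d(L,MX)=17, d(MX,R)=41/2, d(MX,S)=29/2
iteration 3: select AK,R (d=8, Q=-121); attach at lengths (27/4, 5/4); label the merged cluster AKR
  updated: d(AKR,G)=51/4, d(AKR,L)=13, d(AKR,MX)=53/4, d(AKR,S)=27/2
iteration 4: select G,L (d=5, Q=-307/4); attach at lengths (67/24, 53/24); label the merged cluster GL
  updated: d(AKR,GL)=83/8, d(GL,MX)=29/2, d(GL,S)=17/2
iteration 5: select AKR,MX (d=53/4, Q=-423/8); attach at lengths (171/32, 253/32); label the merged cluster AKMRX
  updated: d(AKMRX,GL)=93/16, d(AKMRX,S)=59/8
iteration 6: select AKMRX,GL (d=93/16, Q=-347/16); attach at lengths (75/32, 111/32); label the merged cluster AGKLMRX
  updated: d(AGKLMRX,S)=161/32
iteration 7: select AGKLMRX,S (d=161/32); attach at lengths (161/64, 161/64); label the merged cluster AGKLMRSX
final tree: (((((A:17/4,K:3/4):27/4,R:5/4):171/32,(M:14/5,X:31/5):253/32):75/32,(G:67/24,L:53/24):111/32):161/64,S:161/64)
total length: 1635/32

M,X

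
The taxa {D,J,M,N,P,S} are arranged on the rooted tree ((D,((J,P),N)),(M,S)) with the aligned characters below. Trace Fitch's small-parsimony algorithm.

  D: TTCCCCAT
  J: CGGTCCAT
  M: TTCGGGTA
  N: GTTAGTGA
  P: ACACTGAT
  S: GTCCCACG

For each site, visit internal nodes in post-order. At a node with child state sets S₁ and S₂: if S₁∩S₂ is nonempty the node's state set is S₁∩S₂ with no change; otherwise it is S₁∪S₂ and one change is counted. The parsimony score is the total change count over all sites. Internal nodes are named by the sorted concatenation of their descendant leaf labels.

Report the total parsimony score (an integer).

25

[col 0] JP: children J:{C}, P:{A} ∪→ {A,C}; cost 1
[col 0] JNP: children JP:{A,C}, N:{G} ∪→ {A,C,G}; cost 1
[col 0] DJNP: children D:{T}, JNP:{A,C,G} ∪→ {A,C,G,T}; cost 1
[col 0] MS: children M:{T}, S:{G} ∪→ {G,T}; cost 1
[col 0] DJMNPS: children DJNP:{A,C,G,T}, MS:{G,T} ∩→ {G,T}; cost 0
[col 1] JP: children J:{G}, P:{C} ∪→ {C,G}; cost 1
[col 1] JNP: children JP:{C,G}, N:{T} ∪→ {C,G,T}; cost 1
[col 1] DJNP: children D:{T}, JNP:{C,G,T} ∩→ {T}; cost 0
[col 1] MS: children M:{T}, S:{T} ∩→ {T}; cost 0
[col 1] DJMNPS: children DJNP:{T}, MS:{T} ∩→ {T}; cost 0
[col 2] JP: children J:{G}, P:{A} ∪→ {A,G}; cost 1
[col 2] JNP: children JP:{A,G}, N:{T} ∪→ {A,G,T}; cost 1
[col 2] DJNP: children D:{C}, JNP:{A,G,T} ∪→ {A,C,G,T}; cost 1
[col 2] MS: children M:{C}, S:{C} ∩→ {C}; cost 0
[col 2] DJMNPS: children DJNP:{A,C,G,T}, MS:{C} ∩→ {C}; cost 0
[col 3] JP: children J:{T}, P:{C} ∪→ {C,T}; cost 1
[col 3] JNP: children JP:{C,T}, N:{A} ∪→ {A,C,T}; cost 1
[col 3] DJNP: children D:{C}, JNP:{A,C,T} ∩→ {C}; cost 0
[col 3] MS: children M:{G}, S:{C} ∪→ {C,G}; cost 1
[col 3] DJMNPS: children DJNP:{C}, MS:{C,G} ∩→ {C}; cost 0
[col 4] JP: children J:{C}, P:{T} ∪→ {C,T}; cost 1
[col 4] JNP: children JP:{C,T}, N:{G} ∪→ {C,G,T}; cost 1
[col 4] DJNP: children D:{C}, JNP:{C,G,T} ∩→ {C}; cost 0
[col 4] MS: children M:{G}, S:{C} ∪→ {C,G}; cost 1
[col 4] DJMNPS: children DJNP:{C}, MS:{C,G} ∩→ {C}; cost 0
[col 5] JP: children J:{C}, P:{G} ∪→ {C,G}; cost 1
[col 5] JNP: children JP:{C,G}, N:{T} ∪→ {C,G,T}; cost 1
[col 5] DJNP: children D:{C}, JNP:{C,G,T} ∩→ {C}; cost 0
[col 5] MS: children M:{G}, S:{A} ∪→ {A,G}; cost 1
[col 5] DJMNPS: children DJNP:{C}, MS:{A,G} ∪→ {A,C,G}; cost 1
[col 6] JP: children J:{A}, P:{A} ∩→ {A}; cost 0
[col 6] JNP: children JP:{A}, N:{G} ∪→ {A,G}; cost 1
[col 6] DJNP: children D:{A}, JNP:{A,G} ∩→ {A}; cost 0
[col 6] MS: children M:{T}, S:{C} ∪→ {C,T}; cost 1
[col 6] DJMNPS: children DJNP:{A}, MS:{C,T} ∪→ {A,C,T}; cost 1
[col 7] JP: children J:{T}, P:{T} ∩→ {T}; cost 0
[col 7] JNP: children JP:{T}, N:{A} ∪→ {A,T}; cost 1
[col 7] DJNP: children D:{T}, JNP:{A,T} ∩→ {T}; cost 0
[col 7] MS: children M:{A}, S:{G} ∪→ {A,G}; cost 1
[col 7] DJMNPS: children DJNP:{T}, MS:{A,G} ∪→ {A,G,T}; cost 1
per-site changes: [4, 2, 3, 3, 3, 4, 3, 3]; total = 25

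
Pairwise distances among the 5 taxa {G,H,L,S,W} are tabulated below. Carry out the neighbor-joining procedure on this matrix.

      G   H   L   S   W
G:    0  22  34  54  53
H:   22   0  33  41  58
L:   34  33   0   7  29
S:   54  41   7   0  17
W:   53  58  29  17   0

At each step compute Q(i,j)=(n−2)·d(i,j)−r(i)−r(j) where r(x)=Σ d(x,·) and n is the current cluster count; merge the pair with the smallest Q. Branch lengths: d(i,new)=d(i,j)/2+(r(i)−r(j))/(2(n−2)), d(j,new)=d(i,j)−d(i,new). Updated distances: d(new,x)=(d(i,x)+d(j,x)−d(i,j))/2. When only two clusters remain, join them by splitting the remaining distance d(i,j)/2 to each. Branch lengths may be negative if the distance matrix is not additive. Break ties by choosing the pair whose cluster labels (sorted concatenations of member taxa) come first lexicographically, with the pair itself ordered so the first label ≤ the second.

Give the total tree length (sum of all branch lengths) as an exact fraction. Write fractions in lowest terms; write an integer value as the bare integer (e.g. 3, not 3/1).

step 1: merge (G,H) at d=22, Q=-251; branch lengths G→25/2, H→19/2; new cluster GH
  updated: d(GH,L)=45/2, d(GH,S)=73/2, d(GH,W)=89/2
step 2: merge (GH,L) at d=45/2, Q=-117; branch lengths GH→45/2, L→0; new cluster GHL
  updated: d(GHL,S)=21/2, d(GHL,W)=51/2
step 3: merge (GHL,S) at d=21/2, Q=-53; branch lengths GHL→19/2, S→1; new cluster GHLS
  updated: d(GHLS,W)=16
step 4: merge (GHLS,W) at d=16; branch lengths GHLS→8, W→8; new cluster GHLSW
final tree: ((((G:25/2,H:19/2):45/2,L:0):19/2,S:1):8,W:8)
total length: 71

71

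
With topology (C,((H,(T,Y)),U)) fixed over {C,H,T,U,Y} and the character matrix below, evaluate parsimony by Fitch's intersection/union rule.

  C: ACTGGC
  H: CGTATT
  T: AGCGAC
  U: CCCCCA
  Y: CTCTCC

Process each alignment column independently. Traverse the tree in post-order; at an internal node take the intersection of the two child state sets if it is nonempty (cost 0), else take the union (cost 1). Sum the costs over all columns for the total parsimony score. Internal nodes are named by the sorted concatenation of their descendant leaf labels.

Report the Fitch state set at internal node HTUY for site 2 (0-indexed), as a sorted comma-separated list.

C

[col 0] TY: children T:{A}, Y:{C} ∪→ {A,C}; cost 1
[col 0] HTY: children H:{C}, TY:{A,C} ∩→ {C}; cost 0
[col 0] HTUY: children HTY:{C}, U:{C} ∩→ {C}; cost 0
[col 0] CHTUY: children C:{A}, HTUY:{C} ∪→ {A,C}; cost 1
[col 1] TY: children T:{G}, Y:{T} ∪→ {G,T}; cost 1
[col 1] HTY: children H:{G}, TY:{G,T} ∩→ {G}; cost 0
[col 1] HTUY: children HTY:{G}, U:{C} ∪→ {C,G}; cost 1
[col 1] CHTUY: children C:{C}, HTUY:{C,G} ∩→ {C}; cost 0
[col 2] TY: children T:{C}, Y:{C} ∩→ {C}; cost 0
[col 2] HTY: children H:{T}, TY:{C} ∪→ {C,T}; cost 1
[col 2] HTUY: children HTY:{C,T}, U:{C} ∩→ {C}; cost 0
[col 2] CHTUY: children C:{T}, HTUY:{C} ∪→ {C,T}; cost 1
[col 3] TY: children T:{G}, Y:{T} ∪→ {G,T}; cost 1
[col 3] HTY: children H:{A}, TY:{G,T} ∪→ {A,G,T}; cost 1
[col 3] HTUY: children HTY:{A,G,T}, U:{C} ∪→ {A,C,G,T}; cost 1
[col 3] CHTUY: children C:{G}, HTUY:{A,C,G,T} ∩→ {G}; cost 0
[col 4] TY: children T:{A}, Y:{C} ∪→ {A,C}; cost 1
[col 4] HTY: children H:{T}, TY:{A,C} ∪→ {A,C,T}; cost 1
[col 4] HTUY: children HTY:{A,C,T}, U:{C} ∩→ {C}; cost 0
[col 4] CHTUY: children C:{G}, HTUY:{C} ∪→ {C,G}; cost 1
[col 5] TY: children T:{C}, Y:{C} ∩→ {C}; cost 0
[col 5] HTY: children H:{T}, TY:{C} ∪→ {C,T}; cost 1
[col 5] HTUY: children HTY:{C,T}, U:{A} ∪→ {A,C,T}; cost 1
[col 5] CHTUY: children C:{C}, HTUY:{A,C,T} ∩→ {C}; cost 0
per-site changes: [2, 2, 2, 3, 3, 2]; total = 14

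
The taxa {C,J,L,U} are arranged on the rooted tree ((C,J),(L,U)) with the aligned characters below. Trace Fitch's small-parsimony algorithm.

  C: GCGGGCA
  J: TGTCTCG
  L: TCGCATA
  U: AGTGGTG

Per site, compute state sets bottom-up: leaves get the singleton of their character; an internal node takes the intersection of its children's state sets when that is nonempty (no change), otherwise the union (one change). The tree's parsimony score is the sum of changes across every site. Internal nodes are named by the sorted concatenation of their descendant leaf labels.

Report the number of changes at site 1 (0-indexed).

2

CJ@0: {G} ∪ {T} = {G,T} (union, +1)
LU@0: {T} ∪ {A} = {A,T} (union, +1)
CJLU@0: {G,T} ∩ {A,T} = {T} (intersection, +0)
CJ@1: {C} ∪ {G} = {C,G} (union, +1)
LU@1: {C} ∪ {G} = {C,G} (union, +1)
CJLU@1: {C,G} ∩ {C,G} = {C,G} (intersection, +0)
CJ@2: {G} ∪ {T} = {G,T} (union, +1)
LU@2: {G} ∪ {T} = {G,T} (union, +1)
CJLU@2: {G,T} ∩ {G,T} = {G,T} (intersection, +0)
CJ@3: {G} ∪ {C} = {C,G} (union, +1)
LU@3: {C} ∪ {G} = {C,G} (union, +1)
CJLU@3: {C,G} ∩ {C,G} = {C,G} (intersection, +0)
CJ@4: {G} ∪ {T} = {G,T} (union, +1)
LU@4: {A} ∪ {G} = {A,G} (union, +1)
CJLU@4: {G,T} ∩ {A,G} = {G} (intersection, +0)
CJ@5: {C} ∩ {C} = {C} (intersection, +0)
LU@5: {T} ∩ {T} = {T} (intersection, +0)
CJLU@5: {C} ∪ {T} = {C,T} (union, +1)
CJ@6: {A} ∪ {G} = {A,G} (union, +1)
LU@6: {A} ∪ {G} = {A,G} (union, +1)
CJLU@6: {A,G} ∩ {A,G} = {A,G} (intersection, +0)
per-site changes: [2, 2, 2, 2, 2, 1, 2]; total = 13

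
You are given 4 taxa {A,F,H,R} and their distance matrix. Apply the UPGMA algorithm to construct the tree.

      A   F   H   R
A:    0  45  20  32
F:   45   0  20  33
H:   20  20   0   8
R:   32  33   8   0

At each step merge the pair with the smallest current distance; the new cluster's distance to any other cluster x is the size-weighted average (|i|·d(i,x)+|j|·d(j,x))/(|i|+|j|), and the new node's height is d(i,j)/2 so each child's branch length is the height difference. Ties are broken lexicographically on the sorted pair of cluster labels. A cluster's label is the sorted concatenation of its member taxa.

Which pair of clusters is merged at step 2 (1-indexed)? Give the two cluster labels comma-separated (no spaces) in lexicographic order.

A,HR

1. join H+R (d=8) ⇒ HR; edges |H|=4, |R|=4
  updated: d(A,HR)=26, d(F,HR)=53/2
2. join A+HR (d=26) ⇒ AHR; edges |A|=13, |HR|=9
  updated: d(AHR,F)=98/3
3. join AHR+F (d=98/3) ⇒ AFHR; edges |AHR|=10/3, |F|=49/3
final tree: ((A:13,(H:4,R:4):9):10/3,F:49/3)
total length: 149/3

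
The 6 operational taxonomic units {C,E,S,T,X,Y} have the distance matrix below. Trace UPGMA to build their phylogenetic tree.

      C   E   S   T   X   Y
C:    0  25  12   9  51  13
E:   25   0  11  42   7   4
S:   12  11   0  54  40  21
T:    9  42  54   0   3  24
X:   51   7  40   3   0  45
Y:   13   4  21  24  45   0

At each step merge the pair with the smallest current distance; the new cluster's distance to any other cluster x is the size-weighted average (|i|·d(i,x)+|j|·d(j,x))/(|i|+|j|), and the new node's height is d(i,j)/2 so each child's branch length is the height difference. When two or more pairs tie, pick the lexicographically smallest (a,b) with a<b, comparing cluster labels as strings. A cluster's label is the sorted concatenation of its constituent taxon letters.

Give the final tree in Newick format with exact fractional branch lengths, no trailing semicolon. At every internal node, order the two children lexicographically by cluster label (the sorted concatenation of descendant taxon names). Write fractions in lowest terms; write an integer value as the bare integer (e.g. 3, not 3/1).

1. join T+X (d=3) ⇒ TX; edges |T|=3/2, |X|=3/2
  updated: d(C,TX)=30, d(E,TX)=49/2, d(S,TX)=47, d(TX,Y)=69/2
2. join E+Y (d=4) ⇒ EY; edges |E|=2, |Y|=2
  updated: d(C,EY)=19, d(EY,S)=16, d(EY,TX)=59/2
3. join C+S (d=12) ⇒ CS; edges |C|=6, |S|=6
  updated: d(CS,EY)=35/2, d(CS,TX)=77/2
4. join CS+EY (d=35/2) ⇒ CESY; edges |CS|=11/4, |EY|=27/4
  updated: d(CESY,TX)=34
5. join CESY+TX (d=34) ⇒ CESTXY; edges |CESY|=33/4, |TX|=31/2
final tree: (((C:6,S:6):11/4,(E:2,Y:2):27/4):33/4,(T:3/2,X:3/2):31/2)
total length: 209/4

(((C:6,S:6):11/4,(E:2,Y:2):27/4):33/4,(T:3/2,X:3/2):31/2)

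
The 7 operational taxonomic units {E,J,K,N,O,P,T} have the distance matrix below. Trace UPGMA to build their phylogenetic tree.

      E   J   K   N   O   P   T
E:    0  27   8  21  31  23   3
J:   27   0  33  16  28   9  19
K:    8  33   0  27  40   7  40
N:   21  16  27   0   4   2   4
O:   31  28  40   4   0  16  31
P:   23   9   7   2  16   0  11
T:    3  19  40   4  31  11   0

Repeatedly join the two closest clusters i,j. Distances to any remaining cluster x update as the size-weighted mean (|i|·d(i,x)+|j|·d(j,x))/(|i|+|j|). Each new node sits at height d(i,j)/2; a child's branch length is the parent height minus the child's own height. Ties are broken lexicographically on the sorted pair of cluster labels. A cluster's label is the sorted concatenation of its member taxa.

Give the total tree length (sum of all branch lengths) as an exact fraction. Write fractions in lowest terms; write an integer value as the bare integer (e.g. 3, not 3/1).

1. join N+P (d=2) ⇒ NP; edges |N|=1, |P|=1
  updated: d(E,NP)=22, d(J,NP)=25/2, d(K,NP)=17, d(NP,O)=10, d(NP,T)=15/2
2. join E+T (d=3) ⇒ ET; edges |E|=3/2, |T|=3/2
  updated: d(ET,J)=23, d(ET,K)=24, d(ET,NP)=59/4, d(ET,O)=31
3. join NP+O (d=10) ⇒ NOP; edges |NP|=4, |O|=5
  updated: d(ET,NOP)=121/6, d(J,NOP)=53/3, d(K,NOP)=74/3
4. join J+NOP (d=53/3) ⇒ JNOP; edges |J|=53/6, |NOP|=23/6
  updated: d(ET,JNOP)=167/8, d(JNOP,K)=107/4
5. join ET+JNOP (d=167/8) ⇒ EJNOPT; edges |ET|=143/16, |JNOP|=77/48
  updated: d(EJNOPT,K)=155/6
6. join EJNOPT+K (d=155/6) ⇒ EJKNOPT; edges |EJNOPT|=119/48, |K|=155/12
final tree: (((E:3/2,T:3/2):143/16,(J:53/6,((N:1,P:1):4,O:5):23/6):77/48):119/48,K:155/12)
total length: 2525/48

2525/48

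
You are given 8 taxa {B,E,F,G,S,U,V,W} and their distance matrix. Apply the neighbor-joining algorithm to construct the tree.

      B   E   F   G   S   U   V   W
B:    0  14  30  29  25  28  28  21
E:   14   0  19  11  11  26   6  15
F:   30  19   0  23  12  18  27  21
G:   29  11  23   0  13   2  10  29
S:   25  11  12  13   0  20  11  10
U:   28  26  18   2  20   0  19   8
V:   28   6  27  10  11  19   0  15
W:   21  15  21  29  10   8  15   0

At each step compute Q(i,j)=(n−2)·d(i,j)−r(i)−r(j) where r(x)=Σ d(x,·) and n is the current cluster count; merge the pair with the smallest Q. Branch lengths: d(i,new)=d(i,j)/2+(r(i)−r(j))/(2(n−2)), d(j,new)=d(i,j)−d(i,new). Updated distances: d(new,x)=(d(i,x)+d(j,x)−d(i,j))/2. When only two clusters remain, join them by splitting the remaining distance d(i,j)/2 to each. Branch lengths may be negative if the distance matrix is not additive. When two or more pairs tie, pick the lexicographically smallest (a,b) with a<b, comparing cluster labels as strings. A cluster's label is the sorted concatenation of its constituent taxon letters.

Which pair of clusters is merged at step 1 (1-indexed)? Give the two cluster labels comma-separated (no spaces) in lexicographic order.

G,U

iteration 1: select G,U (d=2, Q=-226); attach at lengths (2/3, 4/3); label the merged cluster GU
  updated: d(B,GU)=55/2, d(E,GU)=35/2, d(F,GU)=39/2, d(GU,S)=31/2, d(GU,V)=27/2, d(GU,W)=35/2
iteration 2: select B,E (d=14, Q=-158); attach at lengths (133/10, 7/10); label the merged cluster BE
  updated: d(BE,F)=35/2, d(BE,GU)=31/2, d(BE,S)=11, d(BE,V)=10, d(BE,W)=11
iteration 3: select F,S (d=12, Q=-217/2); attach at lengths (171/16, 21/16); label the merged cluster FS
  updated: d(BE,FS)=33/4, d(FS,GU)=23/2, d(FS,V)=13, d(FS,W)=19/2
iteration 4: select GU,V (d=27/2, Q=-69); attach at lengths (47/6, 17/3); label the merged cluster GUV
  updated: d(BE,GUV)=6, d(FS,GUV)=11/2, d(GUV,W)=19/2
iteration 5: select BE,GUV (d=6, Q=-137/4); attach at lengths (65/16, 31/16); label the merged cluster BEGUV
  updated: d(BEGUV,FS)=31/8, d(BEGUV,W)=29/4
iteration 6: select BEGUV,FS (d=31/8, Q=-165/8); attach at lengths (13/16, 49/16); label the merged cluster BEFGSUV
  updated: d(BEFGSUV,W)=103/16
iteration 7: select BEFGSUV,W (d=103/16); attach at lengths (103/32, 103/32); label the merged cluster BEFGSUVW
final tree: ((((B:133/10,E:7/10):65/16,((G:2/3,U:4/3):47/6,V:17/3):31/16):13/16,(F:171/16,S:21/16):49/16):103/32,W:103/32)
total length: 925/16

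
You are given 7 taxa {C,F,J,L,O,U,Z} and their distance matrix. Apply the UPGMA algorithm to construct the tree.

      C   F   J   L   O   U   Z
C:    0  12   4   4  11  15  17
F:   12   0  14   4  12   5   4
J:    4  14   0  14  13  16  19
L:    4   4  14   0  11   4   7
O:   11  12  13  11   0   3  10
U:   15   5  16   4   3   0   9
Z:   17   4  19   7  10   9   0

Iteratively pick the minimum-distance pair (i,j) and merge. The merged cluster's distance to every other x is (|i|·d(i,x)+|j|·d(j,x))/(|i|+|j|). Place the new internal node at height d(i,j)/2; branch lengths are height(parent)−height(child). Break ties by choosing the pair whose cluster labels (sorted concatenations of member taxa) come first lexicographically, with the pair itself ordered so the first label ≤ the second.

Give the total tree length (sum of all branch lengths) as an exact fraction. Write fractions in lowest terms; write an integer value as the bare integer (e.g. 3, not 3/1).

26

step 1: merge (O,U) at d=3; branch lengths O→3/2, U→3/2; new cluster OU
  updated: d(C,OU)=13, d(F,OU)=17/2, d(J,OU)=29/2, d(L,OU)=15/2, d(OU,Z)=19/2
step 2: merge (C,J) at d=4; branch lengths C→2, J→2; new cluster CJ
  updated: d(CJ,F)=13, d(CJ,L)=9, d(CJ,OU)=55/4, d(CJ,Z)=18
step 3: merge (F,L) at d=4; branch lengths F→2, L→2; new cluster FL
  updated: d(CJ,FL)=11, d(FL,OU)=8, d(FL,Z)=11/2
step 4: merge (FL,Z) at d=11/2; branch lengths FL→3/4, Z→11/4; new cluster FLZ
  updated: d(CJ,FLZ)=40/3, d(FLZ,OU)=17/2
step 5: merge (FLZ,OU) at d=17/2; branch lengths FLZ→3/2, OU→11/4; new cluster FLOUZ
  updated: d(CJ,FLOUZ)=27/2
step 6: merge (CJ,FLOUZ) at d=27/2; branch lengths CJ→19/4, FLOUZ→5/2; new cluster CFJLOUZ
final tree: ((C:2,J:2):19/4,(((F:2,L:2):3/4,Z:11/4):3/2,(O:3/2,U:3/2):11/4):5/2)
total length: 26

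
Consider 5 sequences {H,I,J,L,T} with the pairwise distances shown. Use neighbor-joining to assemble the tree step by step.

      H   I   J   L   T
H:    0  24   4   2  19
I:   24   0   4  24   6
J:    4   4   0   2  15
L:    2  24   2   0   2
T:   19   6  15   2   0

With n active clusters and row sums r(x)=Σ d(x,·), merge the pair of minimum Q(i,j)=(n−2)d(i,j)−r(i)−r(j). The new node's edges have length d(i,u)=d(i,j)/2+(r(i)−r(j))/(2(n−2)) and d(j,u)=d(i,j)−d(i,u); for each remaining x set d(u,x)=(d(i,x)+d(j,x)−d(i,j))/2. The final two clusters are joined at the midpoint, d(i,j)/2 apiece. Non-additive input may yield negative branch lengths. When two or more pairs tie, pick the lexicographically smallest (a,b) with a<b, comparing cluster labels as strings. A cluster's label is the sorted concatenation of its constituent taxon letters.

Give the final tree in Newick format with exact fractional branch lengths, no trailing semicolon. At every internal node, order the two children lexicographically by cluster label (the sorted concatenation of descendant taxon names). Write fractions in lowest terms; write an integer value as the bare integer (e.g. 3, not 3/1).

(((H:29/8,L:-13/8):35/8,(I:17/3,T:1/3):71/8):-19/16,J:-19/16)

iteration 1: select I,T (d=6, Q=-82); attach at lengths (17/3, 1/3); label the merged cluster IT
  updated: d(H,IT)=37/2, d(IT,J)=13/2, d(IT,L)=10
iteration 2: select H,L (d=2, Q=-69/2); attach at lengths (29/8, -13/8); label the merged cluster HL
  updated: d(HL,IT)=53/4, d(HL,J)=2
iteration 3: select HL,IT (d=53/4, Q=-87/4); attach at lengths (35/8, 71/8); label the merged cluster HILT
  updated: d(HILT,J)=-19/8
iteration 4: select HILT,J (d=-19/8); attach at lengths (-19/16, -19/16); label the merged cluster HIJLT
final tree: (((H:29/8,L:-13/8):35/8,(I:17/3,T:1/3):71/8):-19/16,J:-19/16)
total length: 151/8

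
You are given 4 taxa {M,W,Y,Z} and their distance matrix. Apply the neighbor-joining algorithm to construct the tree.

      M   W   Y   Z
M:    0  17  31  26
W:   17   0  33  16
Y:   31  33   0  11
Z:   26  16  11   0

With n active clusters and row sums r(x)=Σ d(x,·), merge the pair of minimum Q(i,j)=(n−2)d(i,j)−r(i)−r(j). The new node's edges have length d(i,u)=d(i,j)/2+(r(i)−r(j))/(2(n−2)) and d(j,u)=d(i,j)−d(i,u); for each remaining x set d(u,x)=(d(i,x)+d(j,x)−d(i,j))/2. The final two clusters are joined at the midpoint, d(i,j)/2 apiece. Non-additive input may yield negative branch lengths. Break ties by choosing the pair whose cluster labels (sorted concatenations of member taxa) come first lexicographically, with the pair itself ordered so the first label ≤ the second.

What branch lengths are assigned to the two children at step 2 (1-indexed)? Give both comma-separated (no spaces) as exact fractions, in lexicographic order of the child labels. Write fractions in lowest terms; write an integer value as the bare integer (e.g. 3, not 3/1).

step 1: merge (M,W) at d=17, Q=-106; branch lengths M→21/2, W→13/2; new cluster MW
  updated: d(MW,Y)=47/2, d(MW,Z)=25/2
step 2: merge (MW,Y) at d=47/2, Q=-47; branch lengths MW→25/2, Y→11; new cluster MWY
  updated: d(MWY,Z)=0
step 3: merge (MWY,Z) at d=0; branch lengths MWY→0, Z→0; new cluster MWYZ
final tree: (((M:21/2,W:13/2):25/2,Y:11):0,Z:0)
total length: 81/2

25/2,11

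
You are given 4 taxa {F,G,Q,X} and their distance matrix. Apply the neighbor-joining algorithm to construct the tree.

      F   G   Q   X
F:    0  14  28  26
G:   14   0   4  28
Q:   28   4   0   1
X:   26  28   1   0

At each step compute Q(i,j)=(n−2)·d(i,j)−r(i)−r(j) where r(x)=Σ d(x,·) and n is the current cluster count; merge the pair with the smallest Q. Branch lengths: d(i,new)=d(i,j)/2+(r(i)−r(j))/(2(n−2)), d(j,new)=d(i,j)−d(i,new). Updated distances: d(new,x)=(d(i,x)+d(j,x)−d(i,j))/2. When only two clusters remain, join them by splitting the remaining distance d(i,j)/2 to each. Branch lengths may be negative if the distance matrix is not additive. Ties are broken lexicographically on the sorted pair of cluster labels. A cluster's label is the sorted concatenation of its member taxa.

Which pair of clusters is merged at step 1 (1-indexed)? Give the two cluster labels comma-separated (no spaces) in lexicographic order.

step 1: merge (F,G) at d=14, Q=-86; branch lengths F→25/2, G→3/2; new cluster FG
  updated: d(FG,Q)=9, d(FG,X)=20
step 2: merge (FG,Q) at d=9, Q=-30; branch lengths FG→14, Q→-5; new cluster FGQ
  updated: d(FGQ,X)=6
step 3: merge (FGQ,X) at d=6; branch lengths FGQ→3, X→3; new cluster FGQX
final tree: (((F:25/2,G:3/2):14,Q:-5):3,X:3)
total length: 29

F,G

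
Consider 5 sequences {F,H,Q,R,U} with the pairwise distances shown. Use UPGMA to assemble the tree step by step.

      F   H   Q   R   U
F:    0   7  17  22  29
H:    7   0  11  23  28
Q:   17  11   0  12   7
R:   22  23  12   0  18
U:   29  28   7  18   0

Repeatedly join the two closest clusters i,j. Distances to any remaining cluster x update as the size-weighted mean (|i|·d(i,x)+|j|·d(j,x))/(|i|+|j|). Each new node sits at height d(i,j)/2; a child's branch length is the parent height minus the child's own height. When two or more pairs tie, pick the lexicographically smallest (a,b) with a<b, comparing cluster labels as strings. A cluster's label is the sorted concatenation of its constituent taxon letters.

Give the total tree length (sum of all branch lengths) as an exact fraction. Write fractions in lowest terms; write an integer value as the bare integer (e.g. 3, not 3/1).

217/6

step 1: merge (F,H) at d=7; branch lengths F→7/2, H→7/2; new cluster FH
  updated: d(FH,Q)=14, d(FH,R)=45/2, d(FH,U)=57/2
step 2: merge (Q,U) at d=7; branch lengths Q→7/2, U→7/2; new cluster QU
  updated: d(FH,QU)=85/4, d(QU,R)=15
step 3: merge (QU,R) at d=15; branch lengths QU→4, R→15/2; new cluster QRU
  updated: d(FH,QRU)=65/3
step 4: merge (FH,QRU) at d=65/3; branch lengths FH→22/3, QRU→10/3; new cluster FHQRU
final tree: ((F:7/2,H:7/2):22/3,((Q:7/2,U:7/2):4,R:15/2):10/3)
total length: 217/6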